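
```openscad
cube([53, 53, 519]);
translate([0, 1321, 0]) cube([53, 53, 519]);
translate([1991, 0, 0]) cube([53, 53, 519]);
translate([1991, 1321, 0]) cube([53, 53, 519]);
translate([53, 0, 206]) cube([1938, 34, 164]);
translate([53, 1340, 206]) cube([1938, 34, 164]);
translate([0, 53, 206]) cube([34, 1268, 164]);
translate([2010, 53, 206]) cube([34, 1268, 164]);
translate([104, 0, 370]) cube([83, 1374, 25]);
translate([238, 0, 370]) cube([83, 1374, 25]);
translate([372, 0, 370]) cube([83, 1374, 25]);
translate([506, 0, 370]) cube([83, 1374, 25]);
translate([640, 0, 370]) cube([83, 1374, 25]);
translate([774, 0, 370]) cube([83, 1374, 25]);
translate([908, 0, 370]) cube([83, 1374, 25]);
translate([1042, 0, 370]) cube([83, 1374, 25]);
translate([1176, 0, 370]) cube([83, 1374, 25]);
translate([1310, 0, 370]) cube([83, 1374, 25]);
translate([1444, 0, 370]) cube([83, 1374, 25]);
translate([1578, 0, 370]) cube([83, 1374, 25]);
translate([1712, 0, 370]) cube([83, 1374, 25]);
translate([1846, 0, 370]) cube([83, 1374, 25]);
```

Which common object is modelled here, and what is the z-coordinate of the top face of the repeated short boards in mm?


A bed frame. The slat-top height is 395 mm.

Four posts, four rails, and a row of slats — a bed frame. Slats sit on the rails at z = 206 + 164 = 370; with slat thickness 25, the top is 395 mm.


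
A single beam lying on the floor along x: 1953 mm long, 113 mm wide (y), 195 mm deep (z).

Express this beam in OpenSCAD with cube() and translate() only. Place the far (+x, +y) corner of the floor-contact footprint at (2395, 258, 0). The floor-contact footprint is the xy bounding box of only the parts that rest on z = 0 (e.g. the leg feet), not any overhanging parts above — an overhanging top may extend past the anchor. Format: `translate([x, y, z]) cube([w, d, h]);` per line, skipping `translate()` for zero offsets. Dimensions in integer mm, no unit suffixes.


translate([442, 145, 0]) cube([1953, 113, 195]);


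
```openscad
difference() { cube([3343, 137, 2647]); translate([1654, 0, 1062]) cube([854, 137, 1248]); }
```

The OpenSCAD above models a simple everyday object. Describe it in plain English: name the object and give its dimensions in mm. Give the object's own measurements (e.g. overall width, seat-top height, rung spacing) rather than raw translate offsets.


A wall 3343 mm long (x), 137 mm thick (y), 2647 mm tall, with a rectangular window opening cut through it. The opening is 854 mm wide and 1248 mm tall; its sill is at z = 1062 mm and its near (−x) edge is 1654 mm from the wall's −x end. The opening passes through the full wall thickness.


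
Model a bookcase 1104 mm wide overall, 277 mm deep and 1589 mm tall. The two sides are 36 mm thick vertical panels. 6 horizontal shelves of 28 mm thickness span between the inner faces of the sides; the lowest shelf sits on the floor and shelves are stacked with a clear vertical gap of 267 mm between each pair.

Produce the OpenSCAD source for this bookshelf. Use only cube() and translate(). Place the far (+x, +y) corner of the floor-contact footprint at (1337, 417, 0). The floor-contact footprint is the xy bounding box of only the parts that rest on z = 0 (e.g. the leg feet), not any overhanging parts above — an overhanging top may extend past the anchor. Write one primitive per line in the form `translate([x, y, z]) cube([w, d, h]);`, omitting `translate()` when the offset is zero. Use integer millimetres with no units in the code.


translate([233, 140, 0]) cube([36, 277, 1589]);
translate([1301, 140, 0]) cube([36, 277, 1589]);
translate([269, 140, 0]) cube([1032, 277, 28]);
translate([269, 140, 295]) cube([1032, 277, 28]);
translate([269, 140, 590]) cube([1032, 277, 28]);
translate([269, 140, 885]) cube([1032, 277, 28]);
translate([269, 140, 1180]) cube([1032, 277, 28]);
translate([269, 140, 1475]) cube([1032, 277, 28]);


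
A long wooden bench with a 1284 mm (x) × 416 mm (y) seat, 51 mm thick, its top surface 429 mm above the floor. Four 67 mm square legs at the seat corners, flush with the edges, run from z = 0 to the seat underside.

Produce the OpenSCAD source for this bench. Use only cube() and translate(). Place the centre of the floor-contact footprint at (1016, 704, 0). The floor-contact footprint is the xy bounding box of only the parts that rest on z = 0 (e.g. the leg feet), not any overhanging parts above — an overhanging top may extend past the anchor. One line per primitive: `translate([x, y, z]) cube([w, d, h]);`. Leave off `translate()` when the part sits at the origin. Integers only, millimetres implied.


translate([374, 496, 378]) cube([1284, 416, 51]);
translate([374, 496, 0]) cube([67, 67, 378]);
translate([374, 845, 0]) cube([67, 67, 378]);
translate([1591, 496, 0]) cube([67, 67, 378]);
translate([1591, 845, 0]) cube([67, 67, 378]);


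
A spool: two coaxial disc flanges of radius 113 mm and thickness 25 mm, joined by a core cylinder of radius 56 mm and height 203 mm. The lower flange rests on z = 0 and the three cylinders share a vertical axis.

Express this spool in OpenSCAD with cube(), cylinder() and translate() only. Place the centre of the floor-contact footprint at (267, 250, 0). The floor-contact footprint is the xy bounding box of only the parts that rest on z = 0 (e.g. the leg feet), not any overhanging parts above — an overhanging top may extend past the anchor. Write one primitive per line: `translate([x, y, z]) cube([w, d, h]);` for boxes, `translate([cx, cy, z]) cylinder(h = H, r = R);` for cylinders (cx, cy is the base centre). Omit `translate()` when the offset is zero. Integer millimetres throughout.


translate([267, 250, 0]) cylinder(h = 25, r = 113);
translate([267, 250, 25]) cylinder(h = 203, r = 56);
translate([267, 250, 228]) cylinder(h = 25, r = 113);


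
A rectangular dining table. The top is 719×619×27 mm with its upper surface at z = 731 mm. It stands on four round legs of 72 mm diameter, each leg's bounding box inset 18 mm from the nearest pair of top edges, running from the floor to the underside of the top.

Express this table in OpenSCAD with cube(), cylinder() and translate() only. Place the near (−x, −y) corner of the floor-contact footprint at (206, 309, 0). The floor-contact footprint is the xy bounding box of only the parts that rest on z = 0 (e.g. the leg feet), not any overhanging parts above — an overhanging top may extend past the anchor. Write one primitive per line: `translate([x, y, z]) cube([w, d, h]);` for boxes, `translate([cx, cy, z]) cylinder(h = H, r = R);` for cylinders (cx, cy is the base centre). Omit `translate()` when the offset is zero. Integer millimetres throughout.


// leg_h = 731 - 27 = 704
translate([188, 291, 704]) cube([719, 619, 27]);
translate([242, 345, 0]) cylinder(h = 704, r = 36);
translate([853, 345, 0]) cylinder(h = 704, r = 36);
translate([242, 856, 0]) cylinder(h = 704, r = 36);
translate([853, 856, 0]) cylinder(h = 704, r = 36);


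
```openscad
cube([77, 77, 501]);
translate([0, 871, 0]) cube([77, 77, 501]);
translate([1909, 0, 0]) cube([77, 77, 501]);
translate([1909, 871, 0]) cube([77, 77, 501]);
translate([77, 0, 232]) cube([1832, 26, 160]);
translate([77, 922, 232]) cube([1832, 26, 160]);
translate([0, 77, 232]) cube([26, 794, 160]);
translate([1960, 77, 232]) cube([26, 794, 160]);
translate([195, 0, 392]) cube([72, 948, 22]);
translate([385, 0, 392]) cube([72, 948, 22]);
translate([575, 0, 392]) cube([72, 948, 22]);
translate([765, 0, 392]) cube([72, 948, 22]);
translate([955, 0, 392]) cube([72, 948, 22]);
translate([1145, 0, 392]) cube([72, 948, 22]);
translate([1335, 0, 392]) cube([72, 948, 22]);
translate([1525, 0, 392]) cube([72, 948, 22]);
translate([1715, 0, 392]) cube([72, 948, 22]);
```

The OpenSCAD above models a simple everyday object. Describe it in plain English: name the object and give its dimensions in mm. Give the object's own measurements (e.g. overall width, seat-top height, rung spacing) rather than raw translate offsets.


A bed frame 1986 mm long (x) by 948 mm wide (y). Four 77×77 mm corner posts, 501 mm tall, at the corners of the footprint. Four rails of 26 mm thickness and 160 mm height run between adjacent posts with their undersides at z = 232 mm, their outer faces flush with the outside of the frame (the two x-running rails run between the posts' inner faces; the two y-running rails run between the posts' inner faces). 9 slats, each 72 mm wide (x) and 22 mm thick, lie across the top of the two x-running rails, running the full 948 mm width of the frame in y; along x they sit between the end posts with a 118 mm gap after the −x posts and between neighbouring slats, leaving 122 mm before the +x posts.


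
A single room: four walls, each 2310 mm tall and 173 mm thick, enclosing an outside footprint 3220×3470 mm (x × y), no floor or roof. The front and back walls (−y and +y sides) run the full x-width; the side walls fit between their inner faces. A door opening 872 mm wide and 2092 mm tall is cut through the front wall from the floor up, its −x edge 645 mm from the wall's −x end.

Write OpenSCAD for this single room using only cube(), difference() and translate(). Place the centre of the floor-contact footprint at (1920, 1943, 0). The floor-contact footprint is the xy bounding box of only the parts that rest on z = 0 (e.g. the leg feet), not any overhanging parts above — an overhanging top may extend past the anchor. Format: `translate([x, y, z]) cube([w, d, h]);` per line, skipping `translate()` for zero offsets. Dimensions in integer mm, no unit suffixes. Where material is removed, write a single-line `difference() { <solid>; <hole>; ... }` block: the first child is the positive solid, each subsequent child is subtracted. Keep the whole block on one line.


difference() { translate([310, 208, 0]) cube([3220, 173, 2310]); translate([955, 208, 0]) cube([872, 173, 2092]); }
translate([310, 3505, 0]) cube([3220, 173, 2310]);
translate([310, 381, 0]) cube([173, 3124, 2310]);
translate([3357, 381, 0]) cube([173, 3124, 2310]);


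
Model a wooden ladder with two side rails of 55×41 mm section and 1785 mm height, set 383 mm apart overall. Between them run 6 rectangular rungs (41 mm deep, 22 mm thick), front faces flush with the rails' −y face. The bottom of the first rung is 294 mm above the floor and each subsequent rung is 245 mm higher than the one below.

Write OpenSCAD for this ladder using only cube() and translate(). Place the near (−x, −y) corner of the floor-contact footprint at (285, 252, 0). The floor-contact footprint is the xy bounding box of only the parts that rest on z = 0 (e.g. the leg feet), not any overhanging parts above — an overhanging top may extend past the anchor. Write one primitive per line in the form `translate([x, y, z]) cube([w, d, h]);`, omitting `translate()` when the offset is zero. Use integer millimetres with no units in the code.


translate([285, 252, 0]) cube([55, 41, 1785]);
translate([613, 252, 0]) cube([55, 41, 1785]);
translate([340, 252, 294]) cube([273, 41, 22]);
translate([340, 252, 539]) cube([273, 41, 22]);
translate([340, 252, 784]) cube([273, 41, 22]);
translate([340, 252, 1029]) cube([273, 41, 22]);
translate([340, 252, 1274]) cube([273, 41, 22]);
translate([340, 252, 1519]) cube([273, 41, 22]);


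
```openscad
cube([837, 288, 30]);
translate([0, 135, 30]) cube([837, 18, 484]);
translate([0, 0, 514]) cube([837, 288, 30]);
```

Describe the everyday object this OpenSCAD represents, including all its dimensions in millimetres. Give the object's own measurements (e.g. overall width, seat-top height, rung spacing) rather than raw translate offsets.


An I-beam lying along x, 837 mm long. Overall section height 544 mm. Two flanges 288 mm wide (y) and 30 mm thick, one on the floor and one at the top; a web 18 mm thick runs between them, centred on the flange width.


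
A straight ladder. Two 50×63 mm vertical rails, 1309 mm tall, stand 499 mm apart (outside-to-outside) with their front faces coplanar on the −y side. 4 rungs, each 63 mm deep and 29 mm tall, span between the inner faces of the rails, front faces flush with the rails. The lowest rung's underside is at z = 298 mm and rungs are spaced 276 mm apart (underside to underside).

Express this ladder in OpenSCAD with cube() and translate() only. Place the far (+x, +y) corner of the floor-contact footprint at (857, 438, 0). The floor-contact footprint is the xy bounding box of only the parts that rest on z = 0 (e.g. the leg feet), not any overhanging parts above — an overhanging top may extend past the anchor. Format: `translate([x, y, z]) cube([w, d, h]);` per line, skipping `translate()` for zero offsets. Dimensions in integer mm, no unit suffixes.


translate([358, 375, 0]) cube([50, 63, 1309]);
translate([807, 375, 0]) cube([50, 63, 1309]);
translate([408, 375, 298]) cube([399, 63, 29]);
translate([408, 375, 574]) cube([399, 63, 29]);
translate([408, 375, 850]) cube([399, 63, 29]);
translate([408, 375, 1126]) cube([399, 63, 29]);


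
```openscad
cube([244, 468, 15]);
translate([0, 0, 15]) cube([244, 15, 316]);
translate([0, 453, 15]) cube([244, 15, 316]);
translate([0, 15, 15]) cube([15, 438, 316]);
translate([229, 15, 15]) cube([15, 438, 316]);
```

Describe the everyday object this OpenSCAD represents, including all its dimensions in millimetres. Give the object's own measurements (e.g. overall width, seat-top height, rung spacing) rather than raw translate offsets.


An open-topped rectangular box: outside dimensions 244×468×331 mm, with a uniform wall and base thickness of 15 mm. The base is a full 244×468 slab on the floor; four walls sit on top of the base. The front and back walls (the −y and +y sides) span the full width; the two side walls fit between them.


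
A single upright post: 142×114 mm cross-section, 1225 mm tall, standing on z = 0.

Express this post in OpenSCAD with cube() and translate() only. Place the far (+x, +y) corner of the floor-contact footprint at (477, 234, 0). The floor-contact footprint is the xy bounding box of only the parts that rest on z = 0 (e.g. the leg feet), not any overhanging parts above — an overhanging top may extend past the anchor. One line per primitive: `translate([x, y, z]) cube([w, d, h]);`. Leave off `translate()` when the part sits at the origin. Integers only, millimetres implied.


translate([335, 120, 0]) cube([142, 114, 1225]);


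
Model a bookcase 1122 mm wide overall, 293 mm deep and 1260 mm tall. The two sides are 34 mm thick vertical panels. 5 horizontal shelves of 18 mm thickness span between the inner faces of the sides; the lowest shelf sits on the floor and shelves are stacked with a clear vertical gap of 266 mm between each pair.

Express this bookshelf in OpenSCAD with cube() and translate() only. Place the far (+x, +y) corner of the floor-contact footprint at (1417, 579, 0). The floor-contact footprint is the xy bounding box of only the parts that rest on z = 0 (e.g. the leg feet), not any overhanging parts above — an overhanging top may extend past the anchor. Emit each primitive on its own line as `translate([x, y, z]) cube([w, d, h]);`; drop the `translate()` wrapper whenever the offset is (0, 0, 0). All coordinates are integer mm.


translate([295, 286, 0]) cube([34, 293, 1260]);
translate([1383, 286, 0]) cube([34, 293, 1260]);
translate([329, 286, 0]) cube([1054, 293, 18]);
translate([329, 286, 284]) cube([1054, 293, 18]);
translate([329, 286, 568]) cube([1054, 293, 18]);
translate([329, 286, 852]) cube([1054, 293, 18]);
translate([329, 286, 1136]) cube([1054, 293, 18]);


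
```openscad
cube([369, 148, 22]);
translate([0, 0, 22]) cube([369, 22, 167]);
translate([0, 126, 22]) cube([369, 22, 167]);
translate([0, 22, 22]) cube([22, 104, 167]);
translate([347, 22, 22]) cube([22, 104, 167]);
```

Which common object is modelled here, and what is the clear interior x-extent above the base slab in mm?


An open box. The internal width is 325 mm.

A 369×148 base slab with four walls standing on it — an open box. The base is 369 mm wide and the walls are 22 mm thick, so the internal width is 369 − 2 × 22 = 325 mm.


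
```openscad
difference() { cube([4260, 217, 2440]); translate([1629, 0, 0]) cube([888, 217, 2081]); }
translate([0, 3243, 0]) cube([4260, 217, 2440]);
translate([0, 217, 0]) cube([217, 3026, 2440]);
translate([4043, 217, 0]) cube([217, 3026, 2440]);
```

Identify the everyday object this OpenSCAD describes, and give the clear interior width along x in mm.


A single room. The interior width is 3826 mm.

Four walls enclosing a rectangle with a door in the front wall — a room. Outside width 4260 minus two 217 mm walls gives 3826 mm.


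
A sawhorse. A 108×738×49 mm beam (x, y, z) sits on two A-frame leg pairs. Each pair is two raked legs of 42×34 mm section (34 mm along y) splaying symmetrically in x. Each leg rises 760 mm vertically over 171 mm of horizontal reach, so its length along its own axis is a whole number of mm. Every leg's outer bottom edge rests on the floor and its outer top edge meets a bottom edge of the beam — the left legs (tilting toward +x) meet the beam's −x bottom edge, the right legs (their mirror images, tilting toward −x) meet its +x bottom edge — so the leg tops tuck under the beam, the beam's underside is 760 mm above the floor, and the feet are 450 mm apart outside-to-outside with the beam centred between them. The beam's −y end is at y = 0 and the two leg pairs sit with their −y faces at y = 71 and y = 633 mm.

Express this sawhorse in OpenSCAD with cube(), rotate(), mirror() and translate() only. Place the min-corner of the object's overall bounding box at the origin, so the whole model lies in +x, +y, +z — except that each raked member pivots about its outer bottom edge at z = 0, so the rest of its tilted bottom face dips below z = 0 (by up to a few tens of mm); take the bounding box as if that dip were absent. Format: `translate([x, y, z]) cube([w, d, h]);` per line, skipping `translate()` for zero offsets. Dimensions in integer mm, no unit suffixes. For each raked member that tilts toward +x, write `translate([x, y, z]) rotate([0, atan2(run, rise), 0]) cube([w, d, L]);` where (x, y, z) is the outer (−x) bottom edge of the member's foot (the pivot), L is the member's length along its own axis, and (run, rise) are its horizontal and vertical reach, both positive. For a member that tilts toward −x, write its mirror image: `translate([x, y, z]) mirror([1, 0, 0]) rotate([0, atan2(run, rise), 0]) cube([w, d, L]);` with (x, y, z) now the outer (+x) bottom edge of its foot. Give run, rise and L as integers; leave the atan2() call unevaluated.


translate([171, 0, 760]) cube([108, 738, 49]);
translate([0, 71, 0]) rotate([0, atan2(171, 760), 0]) cube([42, 34, 779]);
translate([450, 71, 0]) mirror([1, 0, 0]) rotate([0, atan2(171, 760), 0]) cube([42, 34, 779]);
translate([0, 633, 0]) rotate([0, atan2(171, 760), 0]) cube([42, 34, 779]);
translate([450, 633, 0]) mirror([1, 0, 0]) rotate([0, atan2(171, 760), 0]) cube([42, 34, 779]);


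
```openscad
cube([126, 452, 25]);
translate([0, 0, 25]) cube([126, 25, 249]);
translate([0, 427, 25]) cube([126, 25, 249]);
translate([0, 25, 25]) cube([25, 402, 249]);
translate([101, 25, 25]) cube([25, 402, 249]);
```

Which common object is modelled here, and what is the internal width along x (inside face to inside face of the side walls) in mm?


An open box. The internal width is 76 mm.

A 126×452 base slab with four walls standing on it — an open box. The base is 126 mm wide and the walls are 25 mm thick, so the internal width is 126 − 2 × 25 = 76 mm.


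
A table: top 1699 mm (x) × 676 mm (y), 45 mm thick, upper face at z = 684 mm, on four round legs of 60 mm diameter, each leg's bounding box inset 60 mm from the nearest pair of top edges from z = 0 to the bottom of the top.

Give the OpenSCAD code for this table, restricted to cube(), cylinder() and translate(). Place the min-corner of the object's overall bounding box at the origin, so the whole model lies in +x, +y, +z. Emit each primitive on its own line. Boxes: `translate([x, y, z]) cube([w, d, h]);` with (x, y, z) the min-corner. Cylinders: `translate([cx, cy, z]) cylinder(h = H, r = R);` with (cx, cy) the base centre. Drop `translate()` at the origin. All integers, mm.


translate([0, 0, 639]) cube([1699, 676, 45]);
translate([90, 90, 0]) cylinder(h = 639, r = 30);
translate([1609, 90, 0]) cylinder(h = 639, r = 30);
translate([90, 586, 0]) cylinder(h = 639, r = 30);
translate([1609, 586, 0]) cylinder(h = 639, r = 30);


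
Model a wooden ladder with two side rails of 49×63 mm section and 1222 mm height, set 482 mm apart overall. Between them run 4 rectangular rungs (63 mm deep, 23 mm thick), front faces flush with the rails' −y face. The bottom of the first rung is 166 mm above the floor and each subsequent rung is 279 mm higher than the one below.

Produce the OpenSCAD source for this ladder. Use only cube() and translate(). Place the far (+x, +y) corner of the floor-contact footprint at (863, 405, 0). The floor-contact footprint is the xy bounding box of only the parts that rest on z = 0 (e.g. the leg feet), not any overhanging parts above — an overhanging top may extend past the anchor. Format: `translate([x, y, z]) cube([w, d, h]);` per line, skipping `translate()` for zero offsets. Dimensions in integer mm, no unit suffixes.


// rung span = 482 - 2*49 = 384
// rung[k] z = 166 + k*279
translate([381, 342, 0]) cube([49, 63, 1222]);
translate([814, 342, 0]) cube([49, 63, 1222]);
translate([430, 342, 166]) cube([384, 63, 23]);
translate([430, 342, 445]) cube([384, 63, 23]);
translate([430, 342, 724]) cube([384, 63, 23]);
translate([430, 342, 1003]) cube([384, 63, 23]);


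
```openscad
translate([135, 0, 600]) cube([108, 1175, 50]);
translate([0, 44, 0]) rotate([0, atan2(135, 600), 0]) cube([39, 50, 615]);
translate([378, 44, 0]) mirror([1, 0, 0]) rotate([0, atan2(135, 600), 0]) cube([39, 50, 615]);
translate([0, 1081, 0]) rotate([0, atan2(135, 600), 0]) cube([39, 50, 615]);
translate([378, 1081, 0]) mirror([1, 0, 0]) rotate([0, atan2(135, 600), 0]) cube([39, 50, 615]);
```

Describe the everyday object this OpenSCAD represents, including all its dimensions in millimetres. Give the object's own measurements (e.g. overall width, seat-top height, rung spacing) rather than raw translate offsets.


A sawhorse. A 108×1175×50 mm beam (x, y, z) sits on two A-frame leg pairs. Each pair is two raked legs of 39×50 mm section (50 mm along y) splaying symmetrically in x. Each leg rises 600 mm vertically over 135 mm of horizontal reach and is 615 mm long along its own axis. Every leg's outer bottom edge rests on the floor and its outer top edge meets a bottom edge of the beam — the left legs (tilting toward +x) meet the beam's −x bottom edge, the right legs (their mirror images, tilting toward −x) meet its +x bottom edge — so the leg tops tuck under the beam, the beam's underside is 600 mm above the floor, and the feet are 378 mm apart outside-to-outside with the beam centred between them. The two leg pairs are set in 44 mm from either end of the beam.


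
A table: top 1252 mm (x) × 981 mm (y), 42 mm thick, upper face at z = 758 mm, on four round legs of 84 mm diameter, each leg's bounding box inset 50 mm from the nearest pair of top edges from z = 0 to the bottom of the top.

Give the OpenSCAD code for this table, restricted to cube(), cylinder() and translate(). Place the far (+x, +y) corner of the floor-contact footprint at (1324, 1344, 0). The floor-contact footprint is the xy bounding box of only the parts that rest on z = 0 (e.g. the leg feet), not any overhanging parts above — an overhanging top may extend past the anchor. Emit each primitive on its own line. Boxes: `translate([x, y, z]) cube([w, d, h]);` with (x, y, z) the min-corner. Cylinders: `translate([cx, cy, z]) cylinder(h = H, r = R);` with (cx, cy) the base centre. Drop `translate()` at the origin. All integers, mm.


translate([122, 413, 716]) cube([1252, 981, 42]);
translate([214, 505, 0]) cylinder(h = 716, r = 42);
translate([1282, 505, 0]) cylinder(h = 716, r = 42);
translate([214, 1302, 0]) cylinder(h = 716, r = 42);
translate([1282, 1302, 0]) cylinder(h = 716, r = 42);


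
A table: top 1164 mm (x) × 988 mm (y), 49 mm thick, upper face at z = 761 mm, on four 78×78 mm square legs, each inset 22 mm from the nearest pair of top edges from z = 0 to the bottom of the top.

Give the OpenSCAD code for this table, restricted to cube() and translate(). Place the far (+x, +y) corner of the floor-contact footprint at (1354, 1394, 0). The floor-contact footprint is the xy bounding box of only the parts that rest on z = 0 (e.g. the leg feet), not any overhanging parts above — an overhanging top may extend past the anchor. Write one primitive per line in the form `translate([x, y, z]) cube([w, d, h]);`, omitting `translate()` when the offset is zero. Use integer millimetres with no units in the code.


translate([212, 428, 712]) cube([1164, 988, 49]);
translate([234, 450, 0]) cube([78, 78, 712]);
translate([1276, 450, 0]) cube([78, 78, 712]);
translate([234, 1316, 0]) cube([78, 78, 712]);
translate([1276, 1316, 0]) cube([78, 78, 712]);


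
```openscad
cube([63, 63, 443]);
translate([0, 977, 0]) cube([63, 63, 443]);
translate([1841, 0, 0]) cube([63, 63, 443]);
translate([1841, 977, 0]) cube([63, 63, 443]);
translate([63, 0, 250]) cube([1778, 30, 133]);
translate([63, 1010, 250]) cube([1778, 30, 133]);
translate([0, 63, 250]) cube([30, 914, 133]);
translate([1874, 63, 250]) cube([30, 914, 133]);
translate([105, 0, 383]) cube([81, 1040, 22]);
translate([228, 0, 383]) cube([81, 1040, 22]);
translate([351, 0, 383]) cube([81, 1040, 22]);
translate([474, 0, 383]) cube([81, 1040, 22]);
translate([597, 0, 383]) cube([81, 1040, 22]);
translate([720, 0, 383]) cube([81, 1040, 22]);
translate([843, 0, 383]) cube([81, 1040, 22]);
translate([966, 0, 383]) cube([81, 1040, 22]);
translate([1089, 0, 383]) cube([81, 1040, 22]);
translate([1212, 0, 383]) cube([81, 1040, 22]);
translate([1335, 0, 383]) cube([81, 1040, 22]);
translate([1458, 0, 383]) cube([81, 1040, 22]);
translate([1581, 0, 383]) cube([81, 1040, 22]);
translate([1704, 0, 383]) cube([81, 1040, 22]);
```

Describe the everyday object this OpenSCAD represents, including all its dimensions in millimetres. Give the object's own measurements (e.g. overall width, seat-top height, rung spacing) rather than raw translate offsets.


A bed frame 1904 mm long (x) by 1040 mm wide (y). Four 63×63 mm corner posts, 443 mm tall, at the corners of the footprint. Four rails of 30 mm thickness and 133 mm height run between adjacent posts with their undersides at z = 250 mm, their outer faces flush with the outside of the frame (the two x-running rails run between the posts' inner faces; the two y-running rails run between the posts' inner faces). 14 slats, each 81 mm wide (x) and 22 mm thick, lie across the top of the two x-running rails, running the full 1040 mm width of the frame in y; along x they sit between the end posts with a 42 mm gap after the −x posts and between neighbouring slats, leaving 56 mm before the +x posts.


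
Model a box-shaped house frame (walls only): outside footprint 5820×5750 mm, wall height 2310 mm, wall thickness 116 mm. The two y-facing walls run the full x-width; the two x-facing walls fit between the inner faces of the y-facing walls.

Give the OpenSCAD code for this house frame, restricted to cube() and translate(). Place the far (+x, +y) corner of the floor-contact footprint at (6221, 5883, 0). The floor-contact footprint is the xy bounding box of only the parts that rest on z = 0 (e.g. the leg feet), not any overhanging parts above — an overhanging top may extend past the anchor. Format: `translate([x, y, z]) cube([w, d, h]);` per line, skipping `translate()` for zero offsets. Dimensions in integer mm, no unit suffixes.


translate([401, 133, 0]) cube([5820, 116, 2310]);
translate([401, 5767, 0]) cube([5820, 116, 2310]);
translate([401, 249, 0]) cube([116, 5518, 2310]);
translate([6105, 249, 0]) cube([116, 5518, 2310]);


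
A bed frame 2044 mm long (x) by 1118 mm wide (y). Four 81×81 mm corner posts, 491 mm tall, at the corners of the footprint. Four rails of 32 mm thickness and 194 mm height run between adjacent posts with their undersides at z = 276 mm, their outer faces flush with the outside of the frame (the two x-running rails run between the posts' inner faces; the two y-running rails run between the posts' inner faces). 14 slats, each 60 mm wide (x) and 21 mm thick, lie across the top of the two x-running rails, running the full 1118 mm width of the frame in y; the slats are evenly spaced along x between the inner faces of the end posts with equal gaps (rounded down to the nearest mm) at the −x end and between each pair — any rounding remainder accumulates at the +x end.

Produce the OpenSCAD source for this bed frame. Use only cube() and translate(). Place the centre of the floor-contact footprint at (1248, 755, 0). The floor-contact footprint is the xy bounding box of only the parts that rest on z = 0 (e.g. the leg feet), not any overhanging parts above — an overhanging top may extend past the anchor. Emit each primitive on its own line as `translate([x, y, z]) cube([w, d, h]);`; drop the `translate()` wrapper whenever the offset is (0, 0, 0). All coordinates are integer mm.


translate([226, 196, 0]) cube([81, 81, 491]);
translate([226, 1233, 0]) cube([81, 81, 491]);
translate([2189, 196, 0]) cube([81, 81, 491]);
translate([2189, 1233, 0]) cube([81, 81, 491]);
translate([307, 196, 276]) cube([1882, 32, 194]);
translate([307, 1282, 276]) cube([1882, 32, 194]);
translate([226, 277, 276]) cube([32, 956, 194]);
translate([2238, 277, 276]) cube([32, 956, 194]);
translate([376, 196, 470]) cube([60, 1118, 21]);
translate([505, 196, 470]) cube([60, 1118, 21]);
translate([634, 196, 470]) cube([60, 1118, 21]);
translate([763, 196, 470]) cube([60, 1118, 21]);
translate([892, 196, 470]) cube([60, 1118, 21]);
translate([1021, 196, 470]) cube([60, 1118, 21]);
translate([1150, 196, 470]) cube([60, 1118, 21]);
translate([1279, 196, 470]) cube([60, 1118, 21]);
translate([1408, 196, 470]) cube([60, 1118, 21]);
translate([1537, 196, 470]) cube([60, 1118, 21]);
translate([1666, 196, 470]) cube([60, 1118, 21]);
translate([1795, 196, 470]) cube([60, 1118, 21]);
translate([1924, 196, 470]) cube([60, 1118, 21]);
translate([2053, 196, 470]) cube([60, 1118, 21]);


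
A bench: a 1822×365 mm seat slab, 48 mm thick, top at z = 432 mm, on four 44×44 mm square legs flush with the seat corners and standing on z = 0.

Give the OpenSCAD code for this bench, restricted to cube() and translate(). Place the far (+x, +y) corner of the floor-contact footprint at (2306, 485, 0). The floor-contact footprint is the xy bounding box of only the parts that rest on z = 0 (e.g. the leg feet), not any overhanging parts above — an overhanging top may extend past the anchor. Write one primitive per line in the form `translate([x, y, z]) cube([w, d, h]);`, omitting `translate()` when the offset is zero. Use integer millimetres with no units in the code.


translate([484, 120, 384]) cube([1822, 365, 48]);
translate([484, 120, 0]) cube([44, 44, 384]);
translate([484, 441, 0]) cube([44, 44, 384]);
translate([2262, 120, 0]) cube([44, 44, 384]);
translate([2262, 441, 0]) cube([44, 44, 384]);


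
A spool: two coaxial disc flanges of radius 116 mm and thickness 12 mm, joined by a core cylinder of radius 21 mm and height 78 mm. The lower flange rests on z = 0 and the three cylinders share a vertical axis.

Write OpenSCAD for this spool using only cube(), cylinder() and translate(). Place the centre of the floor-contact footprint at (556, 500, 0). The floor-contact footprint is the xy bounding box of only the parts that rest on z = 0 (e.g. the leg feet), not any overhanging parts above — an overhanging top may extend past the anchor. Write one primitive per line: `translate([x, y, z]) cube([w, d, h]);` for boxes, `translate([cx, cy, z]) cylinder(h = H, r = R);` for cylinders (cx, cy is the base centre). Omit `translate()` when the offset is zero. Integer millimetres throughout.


translate([556, 500, 0]) cylinder(h = 12, r = 116);
translate([556, 500, 12]) cylinder(h = 78, r = 21);
translate([556, 500, 90]) cylinder(h = 12, r = 116);


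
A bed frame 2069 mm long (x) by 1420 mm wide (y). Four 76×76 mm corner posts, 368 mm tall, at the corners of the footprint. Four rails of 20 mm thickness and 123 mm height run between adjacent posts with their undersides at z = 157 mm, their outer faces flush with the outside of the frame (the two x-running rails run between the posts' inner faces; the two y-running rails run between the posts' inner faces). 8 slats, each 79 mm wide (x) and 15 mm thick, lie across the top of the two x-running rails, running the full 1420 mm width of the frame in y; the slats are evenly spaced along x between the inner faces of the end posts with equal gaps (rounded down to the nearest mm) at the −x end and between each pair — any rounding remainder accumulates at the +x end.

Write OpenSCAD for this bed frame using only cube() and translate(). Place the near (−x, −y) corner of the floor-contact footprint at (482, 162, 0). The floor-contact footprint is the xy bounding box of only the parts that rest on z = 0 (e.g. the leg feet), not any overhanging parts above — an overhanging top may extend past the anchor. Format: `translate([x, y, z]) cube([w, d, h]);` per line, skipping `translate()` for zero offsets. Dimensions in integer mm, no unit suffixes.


translate([482, 162, 0]) cube([76, 76, 368]);
translate([482, 1506, 0]) cube([76, 76, 368]);
translate([2475, 162, 0]) cube([76, 76, 368]);
translate([2475, 1506, 0]) cube([76, 76, 368]);
translate([558, 162, 157]) cube([1917, 20, 123]);
translate([558, 1562, 157]) cube([1917, 20, 123]);
translate([482, 238, 157]) cube([20, 1268, 123]);
translate([2531, 238, 157]) cube([20, 1268, 123]);
translate([700, 162, 280]) cube([79, 1420, 15]);
translate([921, 162, 280]) cube([79, 1420, 15]);
translate([1142, 162, 280]) cube([79, 1420, 15]);
translate([1363, 162, 280]) cube([79, 1420, 15]);
translate([1584, 162, 280]) cube([79, 1420, 15]);
translate([1805, 162, 280]) cube([79, 1420, 15]);
translate([2026, 162, 280]) cube([79, 1420, 15]);
translate([2247, 162, 280]) cube([79, 1420, 15]);


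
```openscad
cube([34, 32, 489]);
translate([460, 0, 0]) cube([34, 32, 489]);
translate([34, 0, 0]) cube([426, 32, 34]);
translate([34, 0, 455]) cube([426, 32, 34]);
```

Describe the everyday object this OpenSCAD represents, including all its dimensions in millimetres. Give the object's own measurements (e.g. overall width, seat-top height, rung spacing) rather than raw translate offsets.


A rectangular picture frame lying in the x–z plane (depth along y). The opening is 426 mm wide (x) by 421 mm tall (z), surrounded by a border 34 mm wide on all four sides. The frame is 32 mm deep and is made of two full-height vertical stiles with two horizontal rails fitted between them.


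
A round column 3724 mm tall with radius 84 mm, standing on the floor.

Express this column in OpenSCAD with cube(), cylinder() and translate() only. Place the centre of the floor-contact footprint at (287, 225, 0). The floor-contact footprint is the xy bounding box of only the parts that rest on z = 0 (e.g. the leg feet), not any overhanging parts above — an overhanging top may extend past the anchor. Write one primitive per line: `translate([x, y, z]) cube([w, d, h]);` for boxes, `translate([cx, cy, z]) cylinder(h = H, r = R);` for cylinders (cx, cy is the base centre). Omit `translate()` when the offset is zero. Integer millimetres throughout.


translate([287, 225, 0]) cylinder(h = 3724, r = 84);


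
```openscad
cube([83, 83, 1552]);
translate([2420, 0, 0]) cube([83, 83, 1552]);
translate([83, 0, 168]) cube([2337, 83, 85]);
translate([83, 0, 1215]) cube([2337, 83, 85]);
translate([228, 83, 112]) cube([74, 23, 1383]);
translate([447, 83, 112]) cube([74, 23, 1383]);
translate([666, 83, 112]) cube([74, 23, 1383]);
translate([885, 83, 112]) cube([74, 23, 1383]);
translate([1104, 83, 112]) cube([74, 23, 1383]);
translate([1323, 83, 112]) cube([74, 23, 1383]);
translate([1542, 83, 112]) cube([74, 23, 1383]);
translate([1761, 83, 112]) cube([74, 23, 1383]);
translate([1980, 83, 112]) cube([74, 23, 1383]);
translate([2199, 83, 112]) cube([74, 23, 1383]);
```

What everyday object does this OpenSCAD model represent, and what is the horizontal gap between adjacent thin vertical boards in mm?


A fence section. The picket gap is 145 mm.

Two posts, two rails, 10 pickets — a fence section. Span 2337 mm holds 10 pickets of 74 mm with 11 equal gaps: ⌊(2337 − 10·74) / 11⌋ = 145 mm.


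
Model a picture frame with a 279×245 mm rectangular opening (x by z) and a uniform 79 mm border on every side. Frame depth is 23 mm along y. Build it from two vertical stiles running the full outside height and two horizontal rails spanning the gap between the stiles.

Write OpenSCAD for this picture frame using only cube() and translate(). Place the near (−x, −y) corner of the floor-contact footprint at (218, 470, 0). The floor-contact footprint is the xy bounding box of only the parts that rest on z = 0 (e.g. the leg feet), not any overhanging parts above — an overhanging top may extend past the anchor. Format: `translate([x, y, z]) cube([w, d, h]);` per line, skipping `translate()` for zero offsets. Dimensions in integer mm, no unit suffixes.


translate([218, 470, 0]) cube([79, 23, 403]);
translate([576, 470, 0]) cube([79, 23, 403]);
translate([297, 470, 0]) cube([279, 23, 79]);
translate([297, 470, 324]) cube([279, 23, 79]);


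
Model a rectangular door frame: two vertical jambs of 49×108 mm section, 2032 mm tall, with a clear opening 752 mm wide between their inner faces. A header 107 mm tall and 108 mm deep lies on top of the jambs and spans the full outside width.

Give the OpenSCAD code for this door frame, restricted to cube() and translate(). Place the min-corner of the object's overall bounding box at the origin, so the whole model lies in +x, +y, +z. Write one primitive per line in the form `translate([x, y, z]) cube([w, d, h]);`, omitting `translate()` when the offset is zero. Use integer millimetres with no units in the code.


cube([49, 108, 2032]);
translate([801, 0, 0]) cube([49, 108, 2032]);
translate([0, 0, 2032]) cube([850, 108, 107]);


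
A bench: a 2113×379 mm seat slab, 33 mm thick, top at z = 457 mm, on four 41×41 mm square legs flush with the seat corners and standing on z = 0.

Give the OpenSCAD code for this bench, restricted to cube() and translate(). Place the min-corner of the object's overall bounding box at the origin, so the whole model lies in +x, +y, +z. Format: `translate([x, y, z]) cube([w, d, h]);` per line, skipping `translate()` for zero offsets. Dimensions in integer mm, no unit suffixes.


translate([0, 0, 424]) cube([2113, 379, 33]);
cube([41, 41, 424]);
translate([0, 338, 0]) cube([41, 41, 424]);
translate([2072, 0, 0]) cube([41, 41, 424]);
translate([2072, 338, 0]) cube([41, 41, 424]);


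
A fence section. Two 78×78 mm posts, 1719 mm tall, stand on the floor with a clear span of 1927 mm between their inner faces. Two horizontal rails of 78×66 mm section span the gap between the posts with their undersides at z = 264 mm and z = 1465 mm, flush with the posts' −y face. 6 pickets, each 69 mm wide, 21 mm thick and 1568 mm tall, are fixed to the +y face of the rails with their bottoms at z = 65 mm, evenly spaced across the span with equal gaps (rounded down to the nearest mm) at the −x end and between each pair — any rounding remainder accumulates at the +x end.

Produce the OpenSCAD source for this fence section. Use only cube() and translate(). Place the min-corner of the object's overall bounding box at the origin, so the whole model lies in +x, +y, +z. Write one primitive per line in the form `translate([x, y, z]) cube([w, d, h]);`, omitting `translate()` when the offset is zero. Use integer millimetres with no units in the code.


cube([78, 78, 1719]);
translate([2005, 0, 0]) cube([78, 78, 1719]);
translate([78, 0, 264]) cube([1927, 78, 66]);
translate([78, 0, 1465]) cube([1927, 78, 66]);
translate([294, 78, 65]) cube([69, 21, 1568]);
translate([579, 78, 65]) cube([69, 21, 1568]);
translate([864, 78, 65]) cube([69, 21, 1568]);
translate([1149, 78, 65]) cube([69, 21, 1568]);
translate([1434, 78, 65]) cube([69, 21, 1568]);
translate([1719, 78, 65]) cube([69, 21, 1568]);
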